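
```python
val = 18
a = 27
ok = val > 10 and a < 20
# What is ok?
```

Trace:
`val = 18` → val = 18
`a = 27` → a = 27
`ok = val > 10 and a < 20` → ok = False
So ok = False

Answer: False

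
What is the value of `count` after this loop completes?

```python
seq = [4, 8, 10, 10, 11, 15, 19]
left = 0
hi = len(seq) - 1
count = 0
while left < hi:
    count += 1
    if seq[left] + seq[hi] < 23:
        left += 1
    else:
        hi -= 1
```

Steps to find pair summing to 23
`count` takes the values: 0 → 1 → 2 → 3 → 4 → 5 → 6

Answer: 6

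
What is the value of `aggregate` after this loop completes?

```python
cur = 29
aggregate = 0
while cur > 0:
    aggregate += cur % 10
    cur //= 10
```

Sum digits of 29
`aggregate` takes the values: 0 → 9 → 11

Answer: 11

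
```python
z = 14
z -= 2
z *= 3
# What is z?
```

Trace:
`z = 14` → z = 14
`z -= 2` → z = 12
`z *= 3` → z = 36
So z = 36

Answer: 36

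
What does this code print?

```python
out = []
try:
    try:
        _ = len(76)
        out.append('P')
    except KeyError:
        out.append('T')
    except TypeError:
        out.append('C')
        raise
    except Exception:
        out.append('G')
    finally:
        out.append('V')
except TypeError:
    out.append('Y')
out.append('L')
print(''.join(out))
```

Execution trace: 'C' (inner except TypeError) → 'V' (inner finally) → 'Y' (outer except TypeError) → 'L' (after the try/except). Output: CVYL

Answer: CVYL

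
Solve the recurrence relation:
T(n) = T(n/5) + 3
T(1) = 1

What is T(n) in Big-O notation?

Each step divides n by 5 and adds 3. After log_5(n) steps we reach T(1)=1. So T(n) = 3·log_5(n) + 1 = O(log n).

Answer: O(log n)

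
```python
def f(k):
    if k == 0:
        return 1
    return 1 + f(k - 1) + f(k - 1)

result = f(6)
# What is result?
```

f(k) = 1 + 2·f(k-1), f(0)=1. Closed form: (1+1)·2^6 - 1 = 127.

Answer: 127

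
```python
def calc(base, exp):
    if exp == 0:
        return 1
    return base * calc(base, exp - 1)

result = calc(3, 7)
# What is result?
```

calc(3, 7) = 3 * 3 * 3 * 3 * 3 * 3 * 3 = 2187

Answer: 2187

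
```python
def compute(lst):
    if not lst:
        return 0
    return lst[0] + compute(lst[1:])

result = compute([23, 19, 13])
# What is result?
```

23 + 19 + 13 + 0 = 55

Answer: 55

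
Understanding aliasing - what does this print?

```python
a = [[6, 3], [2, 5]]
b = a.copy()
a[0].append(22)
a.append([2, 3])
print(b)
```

Key concept: shallow copy with nested lists.
Step by step:
`a = [[6, 3], [2, 5]]` → a = [[6, 3], [2, 5]]
`b = a.copy()` → b = [[6, 3], [2, 5]]
`a[0].append(22)` → a = [[6, 3, 22], [2, 5]]; b = [[6, 3, 22], [2, 5]]
`a.append([2, 3])` → a = [[6, 3, 22], [2, 5], [2, 3]]
`print(b)` → prints [[6, 3, 22], [2, 5]]

Answer: [[6, 3, 22], [2, 5]]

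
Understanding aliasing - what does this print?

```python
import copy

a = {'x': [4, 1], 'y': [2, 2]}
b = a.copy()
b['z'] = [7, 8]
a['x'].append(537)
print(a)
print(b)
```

Key concept: shallow copy of dict with mutable values.
Step by step:
`a = {'x': [4, 1], 'y': [2, 2]}` → a = {'x': [4, 1], 'y': [2, 2]}
`b = a.copy()` → b = {'x': [4, 1], 'y': [2, 2]}
`b['z'] = [7, 8]` → b = {'x': [4, 1], 'y': [2, 2], 'z': [7, 8]}
`a['x'].append(537)` → a = {'x': [4, 1, 537], 'y': [2, 2]}; b = {'x': [4, 1, 537], 'y': [2, 2], 'z': [7, 8]}
`print(a)` → prints {'x': [4, 1, 537], 'y': [2, 2]}
`print(b)` → prints {'x': [4, 1, 537], 'y': [2, 2], 'z': [7, 8]}

Answer:
{'x': [4, 1, 537], 'y': [2, 2]}
{'x': [4, 1, 537], 'y': [2, 2], 'z': [7, 8]}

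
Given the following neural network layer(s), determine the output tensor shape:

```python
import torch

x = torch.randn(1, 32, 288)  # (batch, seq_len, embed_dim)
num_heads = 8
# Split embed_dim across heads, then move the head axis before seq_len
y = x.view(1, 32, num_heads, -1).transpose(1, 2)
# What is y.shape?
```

Input: (1, 32, 288) -> head_dim = 288 // 8 = 36; after view: (1, 32, 8, 36) -> after transpose(1, 2): (1, 8, 32, 36) -> Output: (1, 8, 32, 36)

Answer: (1, 8, 32, 36)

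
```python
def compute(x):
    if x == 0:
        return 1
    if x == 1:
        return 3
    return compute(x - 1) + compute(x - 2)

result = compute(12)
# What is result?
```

Build up from base cases: compute(0)=1, compute(1)=3, compute(2)=4, compute(3)=7, compute(4)=11, compute(5)=18, compute(6)=29, ..., compute(12)=521

Answer: 521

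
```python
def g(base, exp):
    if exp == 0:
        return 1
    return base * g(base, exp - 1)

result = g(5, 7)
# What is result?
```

g(5, 7) = 5 * 5 * 5 * 5 * 5 * 5 * 5 = 78125

Answer: 78125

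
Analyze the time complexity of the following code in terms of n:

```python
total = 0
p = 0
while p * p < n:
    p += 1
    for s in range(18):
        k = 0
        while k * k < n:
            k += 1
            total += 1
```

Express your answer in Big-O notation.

Each loop level contributes: √n × 1 × √n. Multiplying the contributions gives O(n).

Answer: O(n)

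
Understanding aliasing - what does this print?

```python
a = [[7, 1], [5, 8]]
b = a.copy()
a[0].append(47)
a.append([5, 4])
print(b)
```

Key concept: shallow copy with nested lists.
Step by step:
`a = [[7, 1], [5, 8]]` → a = [[7, 1], [5, 8]]
`b = a.copy()` → b = [[7, 1], [5, 8]]
`a[0].append(47)` → a = [[7, 1, 47], [5, 8]]; b = [[7, 1, 47], [5, 8]]
`a.append([5, 4])` → a = [[7, 1, 47], [5, 8], [5, 4]]
`print(b)` → prints [[7, 1, 47], [5, 8]]

Answer: [[7, 1, 47], [5, 8]]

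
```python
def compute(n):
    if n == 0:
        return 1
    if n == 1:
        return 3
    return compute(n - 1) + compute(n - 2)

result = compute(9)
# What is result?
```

Build up from base cases: compute(0)=1, compute(1)=3, compute(2)=4, compute(3)=7, compute(4)=11, compute(5)=18, compute(6)=29, ..., compute(9)=123

Answer: 123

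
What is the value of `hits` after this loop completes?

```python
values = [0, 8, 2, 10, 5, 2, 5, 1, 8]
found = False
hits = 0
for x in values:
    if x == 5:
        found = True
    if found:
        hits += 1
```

Count elements after first 5 in [0, 8, 2, 10, 5, 2, 5, 1, 8]
`hits` takes the values: 0 → 1 → 2 → 3 → 4 → 5

Answer: 5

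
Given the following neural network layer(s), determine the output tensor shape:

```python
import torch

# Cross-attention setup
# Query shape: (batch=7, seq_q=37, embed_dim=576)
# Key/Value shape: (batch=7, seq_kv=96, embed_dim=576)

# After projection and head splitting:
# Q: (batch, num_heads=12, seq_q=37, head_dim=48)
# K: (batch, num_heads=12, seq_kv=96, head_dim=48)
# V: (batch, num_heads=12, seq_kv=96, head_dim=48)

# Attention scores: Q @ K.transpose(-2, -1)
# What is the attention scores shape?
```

Input: (7, 37, 576) -> Output: (7, 12, 37, 96)

Answer: (7, 12, 37, 96)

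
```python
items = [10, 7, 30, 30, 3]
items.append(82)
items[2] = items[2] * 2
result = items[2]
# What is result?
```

Trace:
`items = [10, 7, 30, 30, 3]` → items = [10, 7, 30, 30, 3]
`items.append(82)` → items = [10, 7, 30, 30, 3, 82]
`items[2] = items[2] * 2` → items = [10, 7, 60, 30, 3, 82]
`result = items[2]` → result = 60
So result = 60

Answer: 60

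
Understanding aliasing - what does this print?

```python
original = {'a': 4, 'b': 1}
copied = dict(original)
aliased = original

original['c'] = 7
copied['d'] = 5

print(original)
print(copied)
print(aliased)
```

Key concept: dict() creates copy, assignment creates alias.
Step by step:
`original = {'a': 4, 'b': 1}` → original = {'a': 4, 'b': 1}
`copied = dict(original)` → copied = {'a': 4, 'b': 1}
`aliased = original` → aliased = {'a': 4, 'b': 1} (same object as original)
`original['c'] = 7` → original = {'a': 4, 'b': 1, 'c': 7} (same object as aliased); aliased = {'a': 4, 'b': 1, 'c': 7} (same object as original)
`copied['d'] = 5` → copied = {'a': 4, 'b': 1, 'd': 5}
`print(original)` → prints {'a': 4, 'b': 1, 'c': 7}
`print(copied)` → prints {'a': 4, 'b': 1, 'd': 5}
`print(aliased)` → prints {'a': 4, 'b': 1, 'c': 7}

Answer:
{'a': 4, 'b': 1, 'c': 7}
{'a': 4, 'b': 1, 'd': 5}
{'a': 4, 'b': 1, 'c': 7}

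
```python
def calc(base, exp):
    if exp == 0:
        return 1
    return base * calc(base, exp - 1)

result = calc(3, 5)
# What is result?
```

calc(3, 5) = 3 * 3 * 3 * 3 * 3 = 243

Answer: 243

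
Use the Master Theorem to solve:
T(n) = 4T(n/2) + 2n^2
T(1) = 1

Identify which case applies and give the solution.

a=4, b=2, f(n)=2n^2. log_2(4) = 2. Since c=2 = 2, Case 2 applies: T(n) = Θ(n^log_b(a) · log n) = O(n^2 log n).

Answer: O(n^2 log n) - Case 2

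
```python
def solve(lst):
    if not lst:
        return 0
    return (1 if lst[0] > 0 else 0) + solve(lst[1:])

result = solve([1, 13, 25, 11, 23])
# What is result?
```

Count of positive elements in [1, 13, 25, 11, 23] = 5

Answer: 5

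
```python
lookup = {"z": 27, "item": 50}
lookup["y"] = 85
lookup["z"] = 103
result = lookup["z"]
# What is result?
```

Trace:
`lookup = {"z": 27, "item": 50}` → lookup = {'z': 27, 'item': 50}
`lookup["y"] = 85` → lookup = {'z': 27, 'item': 50, 'y': 85}
`lookup["z"] = 103` → lookup = {'z': 103, 'item': 50, 'y': 85}
`result = lookup["z"]` → result = 103
So result = 103

Answer: 103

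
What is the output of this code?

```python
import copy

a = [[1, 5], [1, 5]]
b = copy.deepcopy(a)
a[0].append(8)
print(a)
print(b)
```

Key concept: deep copy is fully independent.
Step by step:
`a = [[1, 5], [1, 5]]` → a = [[1, 5], [1, 5]]
`b = copy.deepcopy(a)` → b = [[1, 5], [1, 5]]
`a[0].append(8)` → a = [[1, 5, 8], [1, 5]]
`print(a)` → prints [[1, 5, 8], [1, 5]]
`print(b)` → prints [[1, 5], [1, 5]]

Answer:
[[1, 5, 8], [1, 5]]
[[1, 5], [1, 5]]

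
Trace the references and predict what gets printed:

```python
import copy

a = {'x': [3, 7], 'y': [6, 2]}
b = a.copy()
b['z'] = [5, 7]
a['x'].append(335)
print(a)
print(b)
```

Key concept: shallow copy of dict with mutable values.
Step by step:
`a = {'x': [3, 7], 'y': [6, 2]}` → a = {'x': [3, 7], 'y': [6, 2]}
`b = a.copy()` → b = {'x': [3, 7], 'y': [6, 2]}
`b['z'] = [5, 7]` → b = {'x': [3, 7], 'y': [6, 2], 'z': [5, 7]}
`a['x'].append(335)` → a = {'x': [3, 7, 335], 'y': [6, 2]}; b = {'x': [3, 7, 335], 'y': [6, 2], 'z': [5, 7]}
`print(a)` → prints {'x': [3, 7, 335], 'y': [6, 2]}
`print(b)` → prints {'x': [3, 7, 335], 'y': [6, 2], 'z': [5, 7]}

Answer:
{'x': [3, 7, 335], 'y': [6, 2]}
{'x': [3, 7, 335], 'y': [6, 2], 'z': [5, 7]}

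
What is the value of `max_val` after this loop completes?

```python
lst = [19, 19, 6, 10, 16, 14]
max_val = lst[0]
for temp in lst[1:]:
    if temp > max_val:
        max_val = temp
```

Maximum of [19, 19, 6, 10, 16, 14]
`max_val` takes the values: 19

Answer: 19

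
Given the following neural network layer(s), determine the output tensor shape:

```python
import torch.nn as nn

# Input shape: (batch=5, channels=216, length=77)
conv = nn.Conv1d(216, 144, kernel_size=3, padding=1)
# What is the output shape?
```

Input: (5, 216, 77) -> Output: (5, 144, 77)

Answer: (5, 144, 77)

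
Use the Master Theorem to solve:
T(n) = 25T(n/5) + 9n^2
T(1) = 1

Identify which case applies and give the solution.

a=25, b=5, f(n)=9n^2. log_5(25) = 2. Since c=2 = 2, Case 2 applies: T(n) = Θ(n^log_b(a) · log n) = O(n^2 log n).

Answer: O(n^2 log n) - Case 2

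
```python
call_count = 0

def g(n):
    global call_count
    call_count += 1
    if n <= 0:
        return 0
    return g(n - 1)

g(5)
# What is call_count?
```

Linear recursion stepping by 1: 6 calls from n=5 down to ≤0.

Answer: 6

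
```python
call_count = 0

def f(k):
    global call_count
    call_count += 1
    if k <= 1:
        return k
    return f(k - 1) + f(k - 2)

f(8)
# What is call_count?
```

Calls(k) = 1 + Calls(k-1) + Calls(k-2); Calls(0)=Calls(1)=1. For k=8 this gives 67.

Answer: 67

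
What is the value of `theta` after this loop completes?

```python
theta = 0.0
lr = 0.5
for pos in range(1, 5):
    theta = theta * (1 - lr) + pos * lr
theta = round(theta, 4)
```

Moving average with lr=0.5
`theta` takes the values: 0.0 → 0.5 → 1.25 → 2.125 → 3.0625

Answer: 3.0625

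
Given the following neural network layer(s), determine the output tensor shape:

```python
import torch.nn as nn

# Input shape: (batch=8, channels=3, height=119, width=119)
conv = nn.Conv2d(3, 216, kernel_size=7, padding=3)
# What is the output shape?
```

Input: (8, 3, 119, 119) -> Output: (8, 216, 119, 119)

Answer: (8, 216, 119, 119)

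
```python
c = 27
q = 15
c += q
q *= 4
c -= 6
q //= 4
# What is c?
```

Trace:
`c = 27` → c = 27
`q = 15` → q = 15
`c += q` → c = 42
`q *= 4` → q = 60
`c -= 6` → c = 36
`q //= 4` → q = 15
So c = 36

Answer: 36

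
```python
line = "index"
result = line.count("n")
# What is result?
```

Trace:
`line = "index"` → line = 'index'
`result = line.count("n")` → result = 1
So result = 1

Answer: 1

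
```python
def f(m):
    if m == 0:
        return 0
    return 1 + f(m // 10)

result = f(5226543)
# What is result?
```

Count of digits of 5226543: 7

Answer: 7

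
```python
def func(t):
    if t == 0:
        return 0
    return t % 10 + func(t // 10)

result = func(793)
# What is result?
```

Sum of digits of 793: 3 + 9 + 7 = 19

Answer: 19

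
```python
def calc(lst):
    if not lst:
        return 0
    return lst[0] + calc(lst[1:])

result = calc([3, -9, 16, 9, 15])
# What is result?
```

3 + (-9) + 16 + 9 + 15 + 0 = 34

Answer: 34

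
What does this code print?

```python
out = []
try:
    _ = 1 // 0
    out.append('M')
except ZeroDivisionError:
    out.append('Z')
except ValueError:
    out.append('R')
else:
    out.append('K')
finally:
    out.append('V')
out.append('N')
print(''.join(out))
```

Execution trace: 'Z' (except ZeroDivisionError) → 'V' (finally) → 'N' (after the try/except). Output: ZVN

Answer: ZVN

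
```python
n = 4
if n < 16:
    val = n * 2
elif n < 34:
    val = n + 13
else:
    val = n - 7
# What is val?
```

Trace:
`n = 4` → n = 4
`if n < 16: ...` → n < 16 is True → val = 8
So val = 8

Answer: 8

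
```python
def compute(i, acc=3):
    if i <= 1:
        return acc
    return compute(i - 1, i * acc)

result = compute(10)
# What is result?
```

Accumulator trace (n, acc): (10, 3) -> (9, 30) -> (8, 270) -> (7, 2160) -> (6, 15120) -> (5, 90720) -> (4, 453600) -> (3, 1814400) -> (2, 5443200) -> (1, 10886400) -> return 10886400

Answer: 10886400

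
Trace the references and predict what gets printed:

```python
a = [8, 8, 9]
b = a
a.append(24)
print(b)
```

Key concept: basic list aliasing.
Step by step:
`a = [8, 8, 9]` → a = [8, 8, 9]
`b = a` → b = [8, 8, 9] (same object as a)
`a.append(24)` → a = [8, 8, 9, 24] (same object as b); b = [8, 8, 9, 24] (same object as a)
`print(b)` → prints [8, 8, 9, 24]

Answer: [8, 8, 9, 24]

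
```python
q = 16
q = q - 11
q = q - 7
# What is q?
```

Trace:
`q = 16` → q = 16
`q = q - 11` → q = 5
`q = q - 7` → q = -2
So q = -2

Answer: -2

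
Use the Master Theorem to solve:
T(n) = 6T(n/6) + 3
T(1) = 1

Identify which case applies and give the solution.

a=6, b=6, f(n)=3. log_6(6) = 1. Since c=0 < 1, Case 1 applies: T(n) = Θ(n^log_b(a)) = O(n).

Answer: O(n) - Case 1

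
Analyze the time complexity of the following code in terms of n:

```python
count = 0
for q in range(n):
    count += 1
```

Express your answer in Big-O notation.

Each loop level contributes: n. Multiplying the contributions gives O(n).

Answer: O(n)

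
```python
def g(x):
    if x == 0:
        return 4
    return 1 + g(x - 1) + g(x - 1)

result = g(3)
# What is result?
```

g(x) = 1 + 2·g(x-1), g(0)=4. Closed form: (4+1)·2^3 - 1 = 39.

Answer: 39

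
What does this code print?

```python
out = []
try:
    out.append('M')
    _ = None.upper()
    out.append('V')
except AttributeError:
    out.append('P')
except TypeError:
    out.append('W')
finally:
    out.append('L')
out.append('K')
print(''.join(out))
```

Execution trace: 'M' (try body) → 'P' (except AttributeError) → 'L' (finally) → 'K' (after the try/except). Output: MPLK

Answer: MPLK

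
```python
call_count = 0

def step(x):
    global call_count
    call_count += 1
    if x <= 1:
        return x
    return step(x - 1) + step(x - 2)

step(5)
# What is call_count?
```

Calls(x) = 1 + Calls(x-1) + Calls(x-2); Calls(0)=Calls(1)=1. For x=5 this gives 15.

Answer: 15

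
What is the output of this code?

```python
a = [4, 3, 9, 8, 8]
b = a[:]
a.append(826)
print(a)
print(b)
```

Key concept: slice [:] creates copy.
Step by step:
`a = [4, 3, 9, 8, 8]` → a = [4, 3, 9, 8, 8]
`b = a[:]` → b = [4, 3, 9, 8, 8]
`a.append(826)` → a = [4, 3, 9, 8, 8, 826]
`print(a)` → prints [4, 3, 9, 8, 8, 826]
`print(b)` → prints [4, 3, 9, 8, 8]

Answer:
[4, 3, 9, 8, 8, 826]
[4, 3, 9, 8, 8]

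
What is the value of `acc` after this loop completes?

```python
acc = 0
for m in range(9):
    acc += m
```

Sum of 0 to 8 = 36
`acc` takes the values: 0 → 1 → 3 → 6 → 10 → 15 → 21 → 28 → 36

Answer: 36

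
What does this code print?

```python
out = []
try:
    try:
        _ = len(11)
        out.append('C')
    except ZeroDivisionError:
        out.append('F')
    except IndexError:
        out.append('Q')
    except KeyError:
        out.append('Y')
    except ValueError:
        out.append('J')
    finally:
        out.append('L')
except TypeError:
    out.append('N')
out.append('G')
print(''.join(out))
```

Execution trace: 'L' (finally) → 'N' (outer except TypeError) → 'G' (after the try/except). Output: LNG

Answer: LNG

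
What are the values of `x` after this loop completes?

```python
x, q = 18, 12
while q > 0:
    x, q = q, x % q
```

GCD of 18 and 12
`x` takes the values: 18 → 12 → 6

Answer: 6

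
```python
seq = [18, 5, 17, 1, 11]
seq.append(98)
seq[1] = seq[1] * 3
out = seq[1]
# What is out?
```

Trace:
`seq = [18, 5, 17, 1, 11]` → seq = [18, 5, 17, 1, 11]
`seq.append(98)` → seq = [18, 5, 17, 1, 11, 98]
`seq[1] = seq[1] * 3` → seq = [18, 15, 17, 1, 11, 98]
`out = seq[1]` → out = 15
So out = 15

Answer: 15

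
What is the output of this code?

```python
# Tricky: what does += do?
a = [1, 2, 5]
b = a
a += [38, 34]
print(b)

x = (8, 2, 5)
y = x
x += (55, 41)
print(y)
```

Key concept: += behavior differs for mutable vs immutable.
Step by step:
`a = [1, 2, 5]` → a = [1, 2, 5]
`b = a` → b = [1, 2, 5] (same object as a)
`a += [38, 34]` → a = [1, 2, 5, 38, 34] (same object as b); b = [1, 2, 5, 38, 34] (same object as a)
`print(b)` → prints [1, 2, 5, 38, 34]
`x = (8, 2, 5)` → x = (8, 2, 5)
`y = x` → y = (8, 2, 5)
`x += (55, 41)` → x = (8, 2, 5, 55, 41)
`print(y)` → prints (8, 2, 5)

Answer:
[1, 2, 5, 38, 34]
(8, 2, 5)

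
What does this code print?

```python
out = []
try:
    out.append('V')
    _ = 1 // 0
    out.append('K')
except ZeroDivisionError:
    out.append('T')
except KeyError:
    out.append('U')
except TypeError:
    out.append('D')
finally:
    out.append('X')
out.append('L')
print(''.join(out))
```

Execution trace: 'V' (try body) → 'T' (except ZeroDivisionError) → 'X' (finally) → 'L' (after the try/except). Output: VTXL

Answer: VTXL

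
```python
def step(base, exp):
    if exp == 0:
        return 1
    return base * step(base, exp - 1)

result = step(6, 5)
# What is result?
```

step(6, 5) = 6 * 6 * 6 * 6 * 6 = 7776

Answer: 7776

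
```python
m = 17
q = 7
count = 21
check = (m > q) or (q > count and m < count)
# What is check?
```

Trace:
`m = 17` → m = 17
`q = 7` → q = 7
`count = 21` → count = 21
`check = (m > q) or (q > count and m < count)` → check = True
So check = True

Answer: True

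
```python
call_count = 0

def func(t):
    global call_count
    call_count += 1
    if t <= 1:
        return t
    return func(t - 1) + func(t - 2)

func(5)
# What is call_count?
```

Calls(t) = 1 + Calls(t-1) + Calls(t-2); Calls(0)=Calls(1)=1. For t=5 this gives 15.

Answer: 15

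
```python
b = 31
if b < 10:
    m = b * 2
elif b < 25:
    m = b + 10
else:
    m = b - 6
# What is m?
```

Trace:
`b = 31` → b = 31
`if b < 10: ...` → b < 10 is False, b < 25 is False, take else branch → m = 25
So m = 25

Answer: 25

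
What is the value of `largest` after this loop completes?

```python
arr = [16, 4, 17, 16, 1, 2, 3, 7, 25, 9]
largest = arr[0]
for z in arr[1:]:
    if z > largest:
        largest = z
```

Maximum of [16, 4, 17, 16, 1, 2, 3, 7, 25, 9]
`largest` takes the values: 16 → 17 → 25

Answer: 25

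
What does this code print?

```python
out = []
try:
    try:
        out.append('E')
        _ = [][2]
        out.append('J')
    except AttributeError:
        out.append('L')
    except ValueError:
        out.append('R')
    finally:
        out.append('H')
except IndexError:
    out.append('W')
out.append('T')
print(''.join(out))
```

Execution trace: 'E' (try body) → 'H' (finally) → 'W' (outer except IndexError) → 'T' (after the try/except). Output: EHWT

Answer: EHWT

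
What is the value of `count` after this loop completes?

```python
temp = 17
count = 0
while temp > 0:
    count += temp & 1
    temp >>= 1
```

Count set bits in 17 (binary: 0b10001)
`count` takes the values: 0 → 1 → 2

Answer: 2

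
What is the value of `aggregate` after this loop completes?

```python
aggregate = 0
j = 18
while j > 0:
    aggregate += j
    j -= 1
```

Sum 18 down to 1
`aggregate` takes the values: 0 → 18 → 35 → 51 → 66 → 80 → 93 → 105 → 116 → 126 → 135 → 143 → 150 → 156 → 161 → 165 → 168 → 170 → 171

Answer: 171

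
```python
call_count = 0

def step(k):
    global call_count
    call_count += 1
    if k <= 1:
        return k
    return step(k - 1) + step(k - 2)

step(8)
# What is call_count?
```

Calls(k) = 1 + Calls(k-1) + Calls(k-2); Calls(0)=Calls(1)=1. For k=8 this gives 67.

Answer: 67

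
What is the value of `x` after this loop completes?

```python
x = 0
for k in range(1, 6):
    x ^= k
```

XOR of 1 to 5
`x` takes the values: 0 → 1 → 3 → 0 → 4 → 1

Answer: 1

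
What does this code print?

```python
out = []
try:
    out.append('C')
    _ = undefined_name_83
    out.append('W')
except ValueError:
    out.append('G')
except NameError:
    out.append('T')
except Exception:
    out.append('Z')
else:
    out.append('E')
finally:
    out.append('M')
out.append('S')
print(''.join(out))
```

Execution trace: 'C' (try body) → 'T' (except NameError) → 'M' (finally) → 'S' (after the try/except). Output: CTMS

Answer: CTMS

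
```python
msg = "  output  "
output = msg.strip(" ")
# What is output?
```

Trace:
`msg = "  output  "` → msg = '  output  '
`output = msg.strip(" ")` → output = 'output'
So output = 'output'

Answer: 'output'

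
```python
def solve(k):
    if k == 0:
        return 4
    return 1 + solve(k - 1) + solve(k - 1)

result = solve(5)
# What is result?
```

solve(k) = 1 + 2·solve(k-1), solve(0)=4. Closed form: (4+1)·2^5 - 1 = 159.

Answer: 159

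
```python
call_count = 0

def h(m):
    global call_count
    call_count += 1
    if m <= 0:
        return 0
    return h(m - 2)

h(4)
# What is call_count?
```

Linear recursion stepping by 2: 3 calls from m=4 down to ≤0.

Answer: 3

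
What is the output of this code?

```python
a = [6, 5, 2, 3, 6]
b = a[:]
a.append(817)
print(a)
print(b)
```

Key concept: slice [:] creates copy.
Step by step:
`a = [6, 5, 2, 3, 6]` → a = [6, 5, 2, 3, 6]
`b = a[:]` → b = [6, 5, 2, 3, 6]
`a.append(817)` → a = [6, 5, 2, 3, 6, 817]
`print(a)` → prints [6, 5, 2, 3, 6, 817]
`print(b)` → prints [6, 5, 2, 3, 6]

Answer:
[6, 5, 2, 3, 6, 817]
[6, 5, 2, 3, 6]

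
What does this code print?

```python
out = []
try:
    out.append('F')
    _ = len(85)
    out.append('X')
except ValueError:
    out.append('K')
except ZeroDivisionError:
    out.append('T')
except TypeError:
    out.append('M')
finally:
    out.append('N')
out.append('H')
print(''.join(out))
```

Execution trace: 'F' (try body) → 'M' (except TypeError) → 'N' (finally) → 'H' (after the try/except). Output: FMNH

Answer: FMNH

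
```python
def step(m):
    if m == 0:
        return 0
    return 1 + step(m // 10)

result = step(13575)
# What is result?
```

Count of digits of 13575: 5

Answer: 5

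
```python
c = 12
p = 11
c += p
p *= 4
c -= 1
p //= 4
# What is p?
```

Trace:
`c = 12` → c = 12
`p = 11` → p = 11
`c += p` → c = 23
`p *= 4` → p = 44
`c -= 1` → c = 22
`p //= 4` → p = 11
So p = 11

Answer: 11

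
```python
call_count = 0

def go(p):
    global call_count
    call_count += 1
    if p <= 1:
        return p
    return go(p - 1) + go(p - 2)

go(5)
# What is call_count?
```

Calls(p) = 1 + Calls(p-1) + Calls(p-2); Calls(0)=Calls(1)=1. For p=5 this gives 15.

Answer: 15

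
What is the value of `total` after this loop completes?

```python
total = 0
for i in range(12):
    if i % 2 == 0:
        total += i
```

Sum of even numbers 0 to 11
`total` takes the values: 0 → 2 → 6 → 12 → 20 → 30

Answer: 30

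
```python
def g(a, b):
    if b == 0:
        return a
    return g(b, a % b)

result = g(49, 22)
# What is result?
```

g(49, 22) -> g(22, 5) -> g(5, 2) -> g(2, 1) -> g(1, 0) -> 1

Answer: 1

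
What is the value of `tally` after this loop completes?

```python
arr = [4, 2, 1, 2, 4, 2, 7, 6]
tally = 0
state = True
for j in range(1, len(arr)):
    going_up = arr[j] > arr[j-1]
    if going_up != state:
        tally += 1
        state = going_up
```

Count direction changes in [4, 2, 1, 2, 4, 2, 7, 6]
`tally` takes the values: 0 → 1 → 2 → 3 → 4 → 5

Answer: 5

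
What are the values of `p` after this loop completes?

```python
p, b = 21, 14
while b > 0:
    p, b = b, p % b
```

GCD of 21 and 14
`p` takes the values: 21 → 14 → 7

Answer: 7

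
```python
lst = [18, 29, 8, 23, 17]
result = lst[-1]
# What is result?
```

Trace:
`lst = [18, 29, 8, 23, 17]` → lst = [18, 29, 8, 23, 17]
`result = lst[-1]` → result = 17
So result = 17

Answer: 17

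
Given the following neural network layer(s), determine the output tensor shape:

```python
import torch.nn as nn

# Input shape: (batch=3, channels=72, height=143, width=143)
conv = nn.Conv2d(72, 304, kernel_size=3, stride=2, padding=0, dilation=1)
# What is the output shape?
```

Input: (3, 72, 143, 143) -> Output: (3, 304, 71, 71)

Answer: (3, 304, 71, 71)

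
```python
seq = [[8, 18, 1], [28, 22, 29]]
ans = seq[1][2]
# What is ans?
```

Trace:
`seq = [[8, 18, 1], [28, 22, 29]]` → seq = [[8, 18, 1], [28, 22, 29]]
`ans = seq[1][2]` → ans = 29
So ans = 29

Answer: 29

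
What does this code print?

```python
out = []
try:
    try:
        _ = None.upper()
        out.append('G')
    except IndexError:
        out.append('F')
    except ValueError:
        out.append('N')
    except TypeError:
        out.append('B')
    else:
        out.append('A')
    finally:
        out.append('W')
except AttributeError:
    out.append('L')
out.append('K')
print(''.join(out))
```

Execution trace: 'W' (finally) → 'L' (outer except AttributeError) → 'K' (after the try/except). Output: WLK

Answer: WLK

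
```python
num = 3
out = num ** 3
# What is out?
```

Trace:
`num = 3` → num = 3
`out = num ** 3` → out = 27
So out = 27

Answer: 27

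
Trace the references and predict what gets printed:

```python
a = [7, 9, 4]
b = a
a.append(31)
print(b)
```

Key concept: basic list aliasing.
Step by step:
`a = [7, 9, 4]` → a = [7, 9, 4]
`b = a` → b = [7, 9, 4] (same object as a)
`a.append(31)` → a = [7, 9, 4, 31] (same object as b); b = [7, 9, 4, 31] (same object as a)
`print(b)` → prints [7, 9, 4, 31]

Answer: [7, 9, 4, 31]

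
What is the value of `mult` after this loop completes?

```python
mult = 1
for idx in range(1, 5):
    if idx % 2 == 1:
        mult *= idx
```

Product of odd numbers 1 to 4
`mult` takes the values: 1 → 3

Answer: 3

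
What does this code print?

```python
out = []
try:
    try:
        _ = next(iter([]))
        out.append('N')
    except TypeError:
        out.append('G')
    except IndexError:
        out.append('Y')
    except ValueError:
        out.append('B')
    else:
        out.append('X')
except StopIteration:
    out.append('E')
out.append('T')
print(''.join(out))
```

Execution trace: 'E' (outer except StopIteration) → 'T' (after the try/except). Output: ET

Answer: ET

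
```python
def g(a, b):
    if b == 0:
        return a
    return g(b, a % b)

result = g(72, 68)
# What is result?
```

g(72, 68) -> g(68, 4) -> g(4, 0) -> 4

Answer: 4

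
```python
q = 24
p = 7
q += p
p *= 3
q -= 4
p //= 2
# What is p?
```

Trace:
`q = 24` → q = 24
`p = 7` → p = 7
`q += p` → q = 31
`p *= 3` → p = 21
`q -= 4` → q = 27
`p //= 2` → p = 10
So p = 10

Answer: 10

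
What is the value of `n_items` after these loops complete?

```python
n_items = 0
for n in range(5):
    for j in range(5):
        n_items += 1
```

5 * 5 = 25
`n_items` takes the values: 0 → 1 → 2 → 3 → 4 → 5 → 6 → 7 → 8 → 9 → 10 → 11 → 12 → 13 → 14 → 15 → 16 → 17 → 18 → 19 → 20 → 21 → 22 → 23 → 24 → 25

Answer: 25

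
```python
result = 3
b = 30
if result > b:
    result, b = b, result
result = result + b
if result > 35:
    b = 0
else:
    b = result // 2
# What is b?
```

Trace:
`result = 3` → result = 3
`b = 30` → b = 30
`if result > b: ...` → result > b is False → no variable changes
`result = result + b` → result = 33
`if result > 35: ...` → result > 35 is False, take else branch → b = 16
So b = 16

Answer: 16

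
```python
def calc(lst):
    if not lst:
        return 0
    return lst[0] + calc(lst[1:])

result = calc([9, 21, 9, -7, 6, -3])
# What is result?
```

9 + 21 + 9 + (-7) + 6 + (-3) + 0 = 35

Answer: 35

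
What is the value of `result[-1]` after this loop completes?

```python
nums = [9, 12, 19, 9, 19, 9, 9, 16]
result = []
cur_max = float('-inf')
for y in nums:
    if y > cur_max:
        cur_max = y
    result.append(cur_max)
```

Running max ends at 19
`result` takes the values: [] → [9] → [9, 12] → [9, 12, 19] → [9, 12, 19, 19] → [9, 12, 19, 19, 19] → [9, 12, 19, 19, 19, 19] → [9, 12, 19, 19, 19, 19, 19] → [9, 12, 19, 19, 19, 19, 19, 19]
So `result[-1]` = 19

Answer: 19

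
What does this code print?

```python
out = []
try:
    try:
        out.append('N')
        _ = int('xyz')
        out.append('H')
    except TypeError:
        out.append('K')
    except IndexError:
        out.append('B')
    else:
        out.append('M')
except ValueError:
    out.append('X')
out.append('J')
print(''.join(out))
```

Execution trace: 'N' (try body) → 'X' (outer except ValueError) → 'J' (after the try/except). Output: NXJ

Answer: NXJ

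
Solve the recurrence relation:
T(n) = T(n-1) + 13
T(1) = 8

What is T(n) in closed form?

Unrolling: T(n) = T(1) + 13·(n-1) = 8 + 13(n-1) = 13n - 5.

Answer: T(n) = 13n - 5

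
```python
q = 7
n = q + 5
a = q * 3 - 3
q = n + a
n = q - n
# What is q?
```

Trace:
`q = 7` → q = 7
`n = q + 5` → n = 12
`a = q * 3 - 3` → a = 18
`q = n + a` → q = 30
`n = q - n` → n = 18
So q = 30

Answer: 30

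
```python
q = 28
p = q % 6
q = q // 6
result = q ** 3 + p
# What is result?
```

Trace:
`q = 28` → q = 28
`p = q % 6` → p = 4
`q = q // 6` → q = 4
`result = q ** 3 + p` → result = 68
So result = 68

Answer: 68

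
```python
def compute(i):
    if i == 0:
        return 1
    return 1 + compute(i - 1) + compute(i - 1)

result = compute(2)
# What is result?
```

compute(i) = 1 + 2·compute(i-1), compute(0)=1. Closed form: (1+1)·2^2 - 1 = 7.

Answer: 7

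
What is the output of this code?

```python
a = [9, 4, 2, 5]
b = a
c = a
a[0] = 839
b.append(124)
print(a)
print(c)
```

Key concept: multiple aliases.
Step by step:
`a = [9, 4, 2, 5]` → a = [9, 4, 2, 5]
`b = a` → b = [9, 4, 2, 5] (same object as a)
`c = a` → c = [9, 4, 2, 5] (same object as a, b)
`a[0] = 839` → a = [839, 4, 2, 5] (same object as b, c); b = [839, 4, 2, 5] (same object as a, c); c = [839, 4, 2, 5] (same object as a, b)
`b.append(124)` → a = [839, 4, 2, 5, 124] (same object as b, c); b = [839, 4, 2, 5, 124] (same object as a, c); c = [839, 4, 2, 5, 124] (same object as a, b)
`print(a)` → prints [839, 4, 2, 5, 124]
`print(c)` → prints [839, 4, 2, 5, 124]

Answer:
[839, 4, 2, 5, 124]
[839, 4, 2, 5, 124]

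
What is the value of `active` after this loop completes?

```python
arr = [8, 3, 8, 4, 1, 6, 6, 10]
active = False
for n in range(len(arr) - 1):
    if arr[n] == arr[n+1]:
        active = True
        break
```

Check consecutive duplicates in [8, 3, 8, 4, 1, 6, 6, 10]
`active` takes the values: False → True

Answer: True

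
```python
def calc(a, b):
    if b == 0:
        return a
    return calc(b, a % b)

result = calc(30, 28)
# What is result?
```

calc(30, 28) -> calc(28, 2) -> calc(2, 0) -> 2

Answer: 2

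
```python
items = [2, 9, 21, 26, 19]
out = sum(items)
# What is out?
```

Trace:
`items = [2, 9, 21, 26, 19]` → items = [2, 9, 21, 26, 19]
`out = sum(items)` → out = 77
So out = 77

Answer: 77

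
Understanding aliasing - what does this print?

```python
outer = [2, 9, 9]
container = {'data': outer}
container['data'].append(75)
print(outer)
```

Key concept: dict holds reference to list.
Step by step:
`outer = [2, 9, 9]` → outer = [2, 9, 9]
`container = {'data': outer}` → container = {'data': [2, 9, 9]}
`container['data'].append(75)` → outer = [2, 9, 9, 75]; container = {'data': [2, 9, 9, 75]}
`print(outer)` → prints [2, 9, 9, 75]

Answer: [2, 9, 9, 75]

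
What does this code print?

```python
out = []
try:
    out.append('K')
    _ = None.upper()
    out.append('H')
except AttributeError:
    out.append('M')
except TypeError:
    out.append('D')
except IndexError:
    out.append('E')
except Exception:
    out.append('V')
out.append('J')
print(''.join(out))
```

Execution trace: 'K' (try body) → 'M' (except AttributeError) → 'J' (after the try/except). Output: KMJ

Answer: KMJ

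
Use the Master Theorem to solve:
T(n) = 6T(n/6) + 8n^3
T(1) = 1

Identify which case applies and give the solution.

a=6, b=6, f(n)=8n^3. log_6(6) = 1. Since c=3 > 1 and the regularity condition holds (6(n/6)^3 = (6/6^3)n^3 with 6/6^3 < 1), Case 3 applies: T(n) = Θ(f(n)) = O(n^3).

Answer: O(n^3) - Case 3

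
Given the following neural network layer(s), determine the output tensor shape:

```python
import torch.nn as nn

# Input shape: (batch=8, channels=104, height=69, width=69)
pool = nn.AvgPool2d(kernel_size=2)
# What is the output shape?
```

Input: (8, 104, 69, 69) -> Output: (8, 104, 34, 34)

Answer: (8, 104, 34, 34)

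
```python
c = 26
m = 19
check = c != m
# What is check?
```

Trace:
`c = 26` → c = 26
`m = 19` → m = 19
`check = c != m` → check = True
So check = True

Answer: True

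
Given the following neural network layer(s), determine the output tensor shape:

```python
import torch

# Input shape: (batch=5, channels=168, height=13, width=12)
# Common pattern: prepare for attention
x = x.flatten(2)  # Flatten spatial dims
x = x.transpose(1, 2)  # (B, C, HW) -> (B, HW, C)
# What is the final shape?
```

Input: (5, 168, 13, 12) -> after flatten(2): (5, 168, 156) -> Output: (5, 156, 168)

Answer: (5, 156, 168)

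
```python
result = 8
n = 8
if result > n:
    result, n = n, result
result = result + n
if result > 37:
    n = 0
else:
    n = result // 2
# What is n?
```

Trace:
`result = 8` → result = 8
`n = 8` → n = 8
`if result > n: ...` → result > n is False → no variable changes
`result = result + n` → result = 16
`if result > 37: ...` → result > 37 is False, take else branch → no variable changes
So n = 8

Answer: 8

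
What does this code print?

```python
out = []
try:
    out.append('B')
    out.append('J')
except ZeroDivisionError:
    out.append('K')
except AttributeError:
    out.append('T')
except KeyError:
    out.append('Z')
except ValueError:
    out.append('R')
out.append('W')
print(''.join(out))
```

Execution trace: 'B' (try body) → 'J' (try body, no exception) → 'W' (after the try/except). Output: BJW

Answer: BJW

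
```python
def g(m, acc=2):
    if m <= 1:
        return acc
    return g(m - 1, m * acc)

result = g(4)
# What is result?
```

Accumulator trace (n, acc): (4, 2) -> (3, 8) -> (2, 24) -> (1, 48) -> return 48

Answer: 48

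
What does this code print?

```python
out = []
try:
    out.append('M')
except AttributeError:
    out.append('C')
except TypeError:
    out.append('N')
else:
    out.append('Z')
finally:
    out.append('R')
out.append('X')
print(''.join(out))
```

Execution trace: 'M' (try body, no exception) → 'Z' (else) → 'R' (finally) → 'X' (after the try/except). Output: MZRX

Answer: MZRX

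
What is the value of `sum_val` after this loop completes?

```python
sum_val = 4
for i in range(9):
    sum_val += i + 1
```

Start at 4, add 1 to 9 = 49
`sum_val` takes the values: 4 → 5 → 7 → 10 → 14 → 19 → 25 → 32 → 40 → 49

Answer: 49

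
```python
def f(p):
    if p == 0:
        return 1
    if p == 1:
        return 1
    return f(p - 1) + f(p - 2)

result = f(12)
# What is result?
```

Build up from base cases: f(0)=1, f(1)=1, f(2)=2, f(3)=3, f(4)=5, f(5)=8, f(6)=13, ..., f(12)=233

Answer: 233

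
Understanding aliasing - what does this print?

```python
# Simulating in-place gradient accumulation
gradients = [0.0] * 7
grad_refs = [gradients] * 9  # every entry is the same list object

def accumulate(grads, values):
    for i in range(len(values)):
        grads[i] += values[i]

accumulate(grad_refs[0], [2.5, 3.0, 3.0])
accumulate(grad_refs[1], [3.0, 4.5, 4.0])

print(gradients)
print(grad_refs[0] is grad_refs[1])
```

Key concept: gradient accumulation aliasing.
Step by step:
`gradients = [0.0] * 7` → gradients = [0.0, 0.0, 0.0, 0.0, 0.0, 0.0, 0.0]
`grad_refs = [gradients] * 9` → grad_refs = [[0.0, 0.0, 0.0, 0.0, 0.0, 0.0, 0.0], [0.0, 0.0, 0.0, 0.0, 0.0, 0.0, 0.0], [0.0, 0.0, 0.0, 0.0, 0.0, 0.0, 0.0], [0.0, 0.0, 0.0, 0.0, 0.0, 0.0, 0.0], [0.0, 0.0, 0.0, 0.0, 0.0, 0.0, 0.0], [0.0, 0.0, 0.0, 0.0, 0.0, 0.0, 0.0], [0.0, 0.0, 0.0, 0.0, 0.0, 0.0, 0.0], [0.0, 0.0, 0.0, 0.0, 0.0, 0.0, 0.0], [0.0, 0.0, 0.0, 0.0, 0.0, 0.0, 0.0]]
`accumulate(grad_refs[0], [2.5, 3.0, 3.0])` → gradients = [2.5, 3.0, 3.0, 0.0, 0.0, 0.0, 0.0]; grad_refs = [[2.5, 3.0, 3.0, 0.0, 0.0, 0.0, 0.0], [2.5, 3.0, 3.0, 0.0, 0.0, 0.0, 0.0], [2.5, 3.0, 3.0, 0.0, 0.0, 0.0, 0.0], [2.5, 3.0, 3.0, 0.0, 0.0, 0.0, 0.0], [2.5, 3.0, 3.0, 0.0, 0.0, 0.0, 0.0], [2.5, 3.0, 3.0, 0.0, 0.0, 0.0, 0.0], [2.5, 3.0, 3.0, 0.0, 0.0, 0.0, 0.0], [2.5, 3.0, 3.0, 0.0, 0.0, 0.0, 0.0], [2.5, 3.0, 3.0, 0.0, 0.0, 0.0, 0.0]]
`accumulate(grad_refs[1], [3.0, 4.5, 4.0])` → gradients = [5.5, 7.5, 7.0, 0.0, 0.0, 0.0, 0.0]; grad_refs = [[5.5, 7.5, 7.0, 0.0, 0.0, 0.0, 0.0], [5.5, 7.5, 7.0, 0.0, 0.0, 0.0, 0.0], [5.5, 7.5, 7.0, 0.0, 0.0, 0.0, 0.0], [5.5, 7.5, 7.0, 0.0, 0.0, 0.0, 0.0], [5.5, 7.5, 7.0, 0.0, 0.0, 0.0, 0.0], [5.5, 7.5, 7.0, 0.0, 0.0, 0.0, 0.0], [5.5, 7.5, 7.0, 0.0, 0.0, 0.0, 0.0], [5.5, 7.5, 7.0, 0.0, 0.0, 0.0, 0.0], [5.5, 7.5, 7.0, 0.0, 0.0, 0.0, 0.0]]
`print(gradients)` → prints [5.5, 7.5, 7.0, 0.0, 0.0, 0.0, 0.0]
`print(grad_refs[0] is grad_refs[1])` → prints True

Answer:
[5.5, 7.5, 7.0, 0.0, 0.0, 0.0, 0.0]
True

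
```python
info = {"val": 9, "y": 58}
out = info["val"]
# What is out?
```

Trace:
`info = {"val": 9, "y": 58}` → info = {'val': 9, 'y': 58}
`out = info["val"]` → out = 9
So out = 9

Answer: 9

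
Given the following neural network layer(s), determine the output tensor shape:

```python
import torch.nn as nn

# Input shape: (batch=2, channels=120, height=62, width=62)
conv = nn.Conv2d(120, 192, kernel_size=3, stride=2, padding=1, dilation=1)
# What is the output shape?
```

Input: (2, 120, 62, 62) -> Output: (2, 192, 31, 31)

Answer: (2, 192, 31, 31)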